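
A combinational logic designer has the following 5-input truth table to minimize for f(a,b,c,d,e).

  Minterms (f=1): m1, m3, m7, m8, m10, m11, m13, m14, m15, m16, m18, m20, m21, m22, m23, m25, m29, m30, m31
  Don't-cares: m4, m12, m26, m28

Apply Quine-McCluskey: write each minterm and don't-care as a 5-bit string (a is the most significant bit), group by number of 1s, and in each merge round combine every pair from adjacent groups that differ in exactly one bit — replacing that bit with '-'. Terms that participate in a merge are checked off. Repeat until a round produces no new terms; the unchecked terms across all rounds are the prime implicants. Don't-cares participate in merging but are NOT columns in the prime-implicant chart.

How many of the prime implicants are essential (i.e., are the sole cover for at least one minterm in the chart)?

size-2^0 implicants → 00001(✓)  00011(✓)  00100(✓)  00111(✓)  01000(✓)  01010(✓)  01011(✓)  01100(✓)  01101(✓)  01110(✓)  01111(✓)  10000(✓)  10010(✓)  10100(✓)  10101(✓)  10110(✓)  10111(✓)  11001(✓)  11010(✓)  11100(✓)  11101(✓)  11110(✓)  11111(✓)
size-2^1 implicants → -0100(✓)  -0111(✓)  -1010(✓)  -1100(✓)  -1101(✓)  -1110(✓)  -1111(✓)  0-011(✓)  0-100(✓)  0-111(✓)  00-11(✓)  000-1  01-00(✓)  01-10(✓)  01-11(✓)  010-0(✓)  0101-(✓)  011-0(✓)  011-1(✓)  0110-(✓)  0111-(✓)  1-010(✓)  1-100(✓)  1-101(✓)  1-110(✓)  1-111(✓)  10-00(✓)  10-10(✓)  100-0(✓)  101-0(✓)  101-1(✓)  1010-(✓)  1011-(✓)  11-01  11-10(✓)  111-0(✓)  111-1(✓)  1110-(✓)  1111-(✓)
size-2^2 implicants → --100  --111  -1-10  -11-0(✓)  -11-1(✓)  -110-(✓)  -111-(✓)  0--11  01--0  01-1-  011--(✓)  1--10  1-1-0(✓)  1-1-1(✓)  1-10-(✓)  1-11-(✓)  10--0  101--(✓)  111--(✓)
size-2^3 implicants → -11--  1-1--
Unchecked terms (primes): --100, --111, -1-10, -11--, 0--11, 000-1, 01--0, 01-1-, 1--10, 1-1--, 10--0, 11-01
Minterm coverage:
  m1 ⊆ 000-1 [E]
  m3 ⊆ 0--11,000-1
  m7 ⊆ --111,0--11
  m8 ⊆ 01--0 [E]
  m10 ⊆ -1-10,01--0,01-1-
  m11 ⊆ 0--11,01-1-
  m13 ⊆ -11-- [E]
  m14 ⊆ -1-10,-11--,01--0,01-1-
  m15 ⊆ --111,-11--,0--11,01-1-
  m16 ⊆ 10--0 [E]
  m18 ⊆ 1--10,10--0
  m20 ⊆ --100,1-1--,10--0
  m21 ⊆ 1-1-- [E]
  m22 ⊆ 1--10,1-1--,10--0
  m23 ⊆ --111,1-1--
  m25 ⊆ 11-01 [E]
  m29 ⊆ -11--,1-1--,11-01
  m30 ⊆ -1-10,-11--,1--10,1-1--
  m31 ⊆ --111,-11--,1-1--
E = {-11--, 000-1, 01--0, 1-1--, 10--0, 11-01}

6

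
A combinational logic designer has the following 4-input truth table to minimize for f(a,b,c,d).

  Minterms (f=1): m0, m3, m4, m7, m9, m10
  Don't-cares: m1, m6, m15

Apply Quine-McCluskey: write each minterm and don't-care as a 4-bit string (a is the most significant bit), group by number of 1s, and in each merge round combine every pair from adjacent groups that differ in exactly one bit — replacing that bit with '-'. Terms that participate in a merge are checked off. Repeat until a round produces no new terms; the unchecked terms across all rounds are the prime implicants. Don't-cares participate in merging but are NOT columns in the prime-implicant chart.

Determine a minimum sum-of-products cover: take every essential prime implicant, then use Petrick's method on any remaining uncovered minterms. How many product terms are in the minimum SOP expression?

4

[col 0] 0000*, 0001*, 0011*, 0100*, 0110*, 0111*, 1001*, 1010, 1111*
[col 1] -001, -111, 0-00, 0-11, 00-1, 000-, 01-0, 011-
Prime implicants: -001, -111, 0-00, 0-11, 00-1, 000-, 01-0, 011-, 1010
PI chart (minterm → PIs covering it):
  0 | 0-00,000-
  3 | 0-11,00-1
  4 | 0-00,01-0
  7 | -111,0-11,011-
  9 | -001  (sole → essential)
  10 | 1010  (sole → essential)
Essential prime implicants: -001, 1010
Petrick residual → 0-00, 0-11
Minimum SOP uses 4 PIs: b'c'd + a'c'd' + a'cd + ab'cd'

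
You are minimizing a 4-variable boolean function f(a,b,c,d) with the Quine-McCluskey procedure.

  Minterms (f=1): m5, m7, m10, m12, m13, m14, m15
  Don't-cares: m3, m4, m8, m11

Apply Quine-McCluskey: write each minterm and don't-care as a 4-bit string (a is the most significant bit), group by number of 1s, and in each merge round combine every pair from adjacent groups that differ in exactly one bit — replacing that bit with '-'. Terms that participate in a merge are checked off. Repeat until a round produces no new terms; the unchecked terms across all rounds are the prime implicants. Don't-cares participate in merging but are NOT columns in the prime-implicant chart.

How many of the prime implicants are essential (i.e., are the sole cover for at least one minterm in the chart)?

Round 0: 0011✓ 0100✓ 0101✓ 0111✓ 1000✓ 1010✓ 1011✓ 1100✓ 1101✓ 1110✓ 1111✓
Round 1: -011✓ -100✓ -101✓ -111✓ 0-11✓ 01-1✓ 010-✓ 1-00✓ 1-10✓ 1-11✓ 10-0✓ 101-✓ 11-0✓ 11-1✓ 110-✓ 111-✓
Round 2: --11 -1-1 -10- 1--0 1-1- 11--
PIs = {--11, -1-1, -10-, 1--0, 1-1-, 11--}
Coverage chart:
  m5: -1-1,-10-
  m7: --11,-1-1
  m10: 1--0,1-1-
  m12: -10-,1--0,11--
  m13: -1-1,-10-,11--
  m14: 1--0,1-1-,11--
  m15: --11,-1-1,1-1-,11--
(no essential prime implicants)

0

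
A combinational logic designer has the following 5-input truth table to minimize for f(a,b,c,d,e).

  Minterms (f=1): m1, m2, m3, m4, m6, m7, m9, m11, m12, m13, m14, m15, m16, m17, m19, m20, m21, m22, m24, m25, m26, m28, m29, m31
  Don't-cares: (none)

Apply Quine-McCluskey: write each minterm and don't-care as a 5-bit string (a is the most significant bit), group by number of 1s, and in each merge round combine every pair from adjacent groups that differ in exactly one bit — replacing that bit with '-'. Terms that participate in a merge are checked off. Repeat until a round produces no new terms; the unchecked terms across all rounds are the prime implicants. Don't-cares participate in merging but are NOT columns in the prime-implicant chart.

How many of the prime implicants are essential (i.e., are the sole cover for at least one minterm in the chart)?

Round 0: 00001✓ 00010✓ 00011✓ 00100✓ 00110✓ 00111✓ 01001✓ 01011✓ 01100✓ 01101✓ 01110✓ 01111✓ 10000✓ 10001✓ 10011✓ 10100✓ 10101✓ 10110✓ 11000✓ 11001✓ 11010✓ 11100✓ 11101✓ 11111✓
Round 1: -0001✓ -0011✓ -0100✓ -0110✓ -1001✓ -1100✓ -1101✓ -1111✓ 0-001✓ 0-011✓ 0-100✓ 0-110✓ 0-111✓ 00-10✓ 00-11✓ 000-1✓ 0001-✓ 001-0✓ 0011-✓ 01-01✓ 01-11✓ 010-1✓ 011-0✓ 011-1✓ 0110-✓ 0111-✓ 1-000✓ 1-001✓ 1-100✓ 1-101✓ 10-00✓ 10-01✓ 100-1✓ 1000-✓ 101-0✓ 1010-✓ 11-00✓ 11-01✓ 110-0 1100-✓ 111-1✓ 1110-✓
Round 2: --001 --100 -00-1 -01-0 -1-01 -11-1 -110- 0--11 0-0-1 0-1-0 0-11- 00-1- 01--1 011-- 1--00✓ 1--01✓ 1-00-✓ 1-10-✓ 10-0-✓ 11-0-✓
Round 3: 1--0-
PIs = {--001, --100, -00-1, -01-0, -1-01, -11-1, -110-, 0--11, 0-0-1, 0-1-0, 0-11-, 00-1-, 01--1, 011--, 1--0-, 110-0}
Coverage chart:
  m1: --001,-00-1,0-0-1
  m2: 00-1- ←essential
  m3: -00-1,0--11,0-0-1,00-1-
  m4: --100,-01-0,0-1-0
  m6: -01-0,0-1-0,0-11-,00-1-
  m7: 0--11,0-11-,00-1-
  m9: --001,-1-01,0-0-1,01--1
  m11: 0--11,0-0-1,01--1
  m12: --100,-110-,0-1-0,011--
  m13: -1-01,-11-1,-110-,01--1,011--
  m14: 0-1-0,0-11-,011--
  m15: -11-1,0--11,0-11-,01--1,011--
  m16: 1--0- ←essential
  m17: --001,-00-1,1--0-
  m19: -00-1 ←essential
  m20: --100,-01-0,1--0-
  m21: 1--0- ←essential
  m22: -01-0 ←essential
  m24: 1--0-,110-0
  m25: --001,-1-01,1--0-
  m26: 110-0 ←essential
  m28: --100,-110-,1--0-
  m29: -1-01,-11-1,-110-,1--0-
  m31: -11-1 ←essential
Essential: -00-1, -01-0, -11-1, 00-1-, 1--0-, 110-0

6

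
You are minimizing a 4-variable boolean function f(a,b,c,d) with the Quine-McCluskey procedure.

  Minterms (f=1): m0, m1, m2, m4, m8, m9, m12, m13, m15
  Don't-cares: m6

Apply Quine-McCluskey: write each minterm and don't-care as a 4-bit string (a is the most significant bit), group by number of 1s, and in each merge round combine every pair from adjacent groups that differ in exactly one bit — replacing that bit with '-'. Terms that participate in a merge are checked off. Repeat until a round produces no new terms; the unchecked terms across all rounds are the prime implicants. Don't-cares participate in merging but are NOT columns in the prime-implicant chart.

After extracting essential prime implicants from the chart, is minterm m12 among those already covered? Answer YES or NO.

NO

Round 0: 0000✓ 0001✓ 0010✓ 0100✓ 0110✓ 1000✓ 1001✓ 1100✓ 1101✓ 1111✓
Round 1: -000✓ -001✓ -100✓ 0-00✓ 0-10✓ 00-0✓ 000-✓ 01-0✓ 1-00✓ 1-01✓ 100-✓ 11-1 110-✓
Round 2: --00 -00- 0--0 1-0-
PIs = {--00, -00-, 0--0, 1-0-, 11-1}
Coverage chart:
  m0: --00,-00-,0--0
  m1: -00- ←essential
  m2: 0--0 ←essential
  m4: --00,0--0
  m8: --00,-00-,1-0-
  m9: -00-,1-0-
  m12: --00,1-0-
  m13: 1-0-,11-1
  m15: 11-1 ←essential
Essential: -00-, 0--0, 11-1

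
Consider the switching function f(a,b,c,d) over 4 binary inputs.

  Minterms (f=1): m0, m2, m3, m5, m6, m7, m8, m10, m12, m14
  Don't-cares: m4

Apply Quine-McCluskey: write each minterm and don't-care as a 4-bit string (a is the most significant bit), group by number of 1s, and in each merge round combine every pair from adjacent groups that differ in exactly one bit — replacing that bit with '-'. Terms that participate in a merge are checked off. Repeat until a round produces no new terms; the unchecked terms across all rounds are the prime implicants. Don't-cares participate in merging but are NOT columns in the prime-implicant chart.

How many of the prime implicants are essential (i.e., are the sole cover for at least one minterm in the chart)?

size-2^0 implicants → 0000(✓)  0010(✓)  0011(✓)  0100(✓)  0101(✓)  0110(✓)  0111(✓)  1000(✓)  1010(✓)  1100(✓)  1110(✓)
size-2^1 implicants → -000(✓)  -010(✓)  -100(✓)  -110(✓)  0-00(✓)  0-10(✓)  0-11(✓)  00-0(✓)  001-(✓)  01-0(✓)  01-1(✓)  010-(✓)  011-(✓)  1-00(✓)  1-10(✓)  10-0(✓)  11-0(✓)
size-2^2 implicants → --00(✓)  --10(✓)  -0-0(✓)  -1-0(✓)  0--0(✓)  0-1-  01--  1--0(✓)
size-2^3 implicants → ---0
Unchecked terms (primes): ---0, 0-1-, 01--
Minterm coverage:
  m0 ⊆ ---0 [E]
  m2 ⊆ ---0,0-1-
  m3 ⊆ 0-1- [E]
  m5 ⊆ 01-- [E]
  m6 ⊆ ---0,0-1-,01--
  m7 ⊆ 0-1-,01--
  m8 ⊆ ---0 [E]
  m10 ⊆ ---0 [E]
  m12 ⊆ ---0 [E]
  m14 ⊆ ---0 [E]
E = {---0, 0-1-, 01--}

3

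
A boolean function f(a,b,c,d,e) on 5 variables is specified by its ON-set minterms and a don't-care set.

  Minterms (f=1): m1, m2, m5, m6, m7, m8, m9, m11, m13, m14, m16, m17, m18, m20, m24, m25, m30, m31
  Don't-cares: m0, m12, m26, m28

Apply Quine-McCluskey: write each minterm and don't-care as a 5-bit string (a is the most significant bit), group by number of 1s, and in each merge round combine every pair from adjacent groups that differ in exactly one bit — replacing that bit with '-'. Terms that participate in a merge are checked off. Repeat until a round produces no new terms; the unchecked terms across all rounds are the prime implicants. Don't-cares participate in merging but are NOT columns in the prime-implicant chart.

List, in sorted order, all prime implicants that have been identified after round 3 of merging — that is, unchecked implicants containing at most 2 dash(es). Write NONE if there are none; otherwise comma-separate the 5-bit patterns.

size-2^0 implicants → 00000(✓)  00001(✓)  00010(✓)  00101(✓)  00110(✓)  00111(✓)  01000(✓)  01001(✓)  01011(✓)  01100(✓)  01101(✓)  01110(✓)  10000(✓)  10001(✓)  10010(✓)  10100(✓)  11000(✓)  11001(✓)  11010(✓)  11100(✓)  11110(✓)  11111(✓)
size-2^1 implicants → -0000(✓)  -0001(✓)  -0010(✓)  -1000(✓)  -1001(✓)  -1100(✓)  -1110(✓)  0-000(✓)  0-001(✓)  0-101(✓)  0-110  00-01(✓)  00-10  000-0(✓)  0000-(✓)  001-1  0011-  01-00(✓)  01-01(✓)  010-1  0100-(✓)  011-0(✓)  0110-(✓)  1-000(✓)  1-001(✓)  1-010(✓)  1-100(✓)  10-00(✓)  100-0(✓)  1000-(✓)  11-00(✓)  11-10(✓)  110-0(✓)  1100-(✓)  111-0(✓)  1111-
size-2^2 implicants → --000(✓)  --001(✓)  -00-0  -000-(✓)  -1-00  -100-(✓)  -11-0  0--01  0-00-(✓)  01-0-  1--00  1-0-0  1-00-(✓)  11--0
size-2^3 implicants → --00-
Unchecked terms (primes): --00-, -00-0, -1-00, -11-0, 0--01, 0-110, 00-10, 001-1, 0011-, 01-0-, 010-1, 1--00, 1-0-0, 11--0, 1111-

-00-0, -1-00, -11-0, 0--01, 0-110, 00-10, 001-1, 0011-, 01-0-, 010-1, 1--00, 1-0-0, 11--0, 1111-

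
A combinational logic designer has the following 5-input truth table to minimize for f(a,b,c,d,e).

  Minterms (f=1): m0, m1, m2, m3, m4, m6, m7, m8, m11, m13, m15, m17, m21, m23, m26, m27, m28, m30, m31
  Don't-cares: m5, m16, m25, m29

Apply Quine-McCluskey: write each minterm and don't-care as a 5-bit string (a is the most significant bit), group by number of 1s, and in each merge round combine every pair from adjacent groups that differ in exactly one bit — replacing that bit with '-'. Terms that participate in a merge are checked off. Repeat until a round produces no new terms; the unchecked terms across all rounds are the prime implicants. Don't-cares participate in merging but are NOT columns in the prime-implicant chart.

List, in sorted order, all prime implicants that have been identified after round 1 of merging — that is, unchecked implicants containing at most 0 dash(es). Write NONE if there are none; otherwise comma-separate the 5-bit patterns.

Round 0: 00000✓ 00001✓ 00010✓ 00011✓ 00100✓ 00101✓ 00110✓ 00111✓ 01000✓ 01011✓ 01101✓ 01111✓ 10000✓ 10001✓ 10101✓ 10111✓ 11001✓ 11010✓ 11011✓ 11100✓ 11101✓ 11110✓ 11111✓
Round 1: -0000✓ -0001✓ -0101✓ -0111✓ -1011✓ -1101✓ -1111✓ 0-000 0-011✓ 0-101✓ 0-111✓ 00-00✓ 00-01✓ 00-10✓ 00-11✓ 000-0✓ 000-1✓ 0000-✓ 0001-✓ 001-0✓ 001-1✓ 0010-✓ 0011-✓ 01-11✓ 011-1✓ 1-001✓ 1-101✓ 1-111✓ 10-01✓ 1000-✓ 101-1✓ 11-01✓ 11-10✓ 11-11✓ 110-1✓ 1101-✓ 111-0✓ 111-1✓ 1110-✓ 1111-✓
Round 2: --101✓ --111✓ -0-01 -000- -01-1✓ -1-11 -11-1✓ 0--11 0-1-1✓ 00--0✓ 00--1✓ 00-0-✓ 00-1-✓ 000--✓ 001--✓ 1--01 1-1-1✓ 11--1 11-1- 111--
Round 3: --1-1 00---
PIs = {--1-1, -0-01, -000-, -1-11, 0--11, 0-000, 00---, 1--01, 11--1, 11-1-, 111--}

NONE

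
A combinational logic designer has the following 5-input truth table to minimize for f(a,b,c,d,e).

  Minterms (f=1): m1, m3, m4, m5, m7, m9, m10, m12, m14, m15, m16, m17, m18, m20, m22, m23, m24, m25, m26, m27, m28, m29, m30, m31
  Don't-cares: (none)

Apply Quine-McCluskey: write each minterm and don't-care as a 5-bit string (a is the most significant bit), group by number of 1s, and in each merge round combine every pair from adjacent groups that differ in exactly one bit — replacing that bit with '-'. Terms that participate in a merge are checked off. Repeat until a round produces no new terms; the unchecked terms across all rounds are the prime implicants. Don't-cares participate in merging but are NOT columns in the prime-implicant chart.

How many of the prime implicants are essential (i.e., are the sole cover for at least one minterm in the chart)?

Round 0: 00001✓ 00011✓ 00100✓ 00101✓ 00111✓ 01001✓ 01010✓ 01100✓ 01110✓ 01111✓ 10000✓ 10001✓ 10010✓ 10100✓ 10110✓ 10111✓ 11000✓ 11001✓ 11010✓ 11011✓ 11100✓ 11101✓ 11110✓ 11111✓
Round 1: -0001✓ -0100✓ -0111✓ -1001✓ -1010✓ -1100✓ -1110✓ -1111✓ 0-001✓ 0-100✓ 0-111✓ 00-01✓ 00-11✓ 000-1✓ 001-1✓ 0010- 01-10✓ 011-0✓ 0111-✓ 1-000✓ 1-001✓ 1-010✓ 1-100✓ 1-110✓ 1-111✓ 10-00✓ 10-10✓ 100-0✓ 1000-✓ 101-0✓ 1011-✓ 11-00✓ 11-01✓ 11-10✓ 11-11✓ 110-0✓ 110-1✓ 1100-✓ 1101-✓ 111-0✓ 111-1✓ 1110-✓ 1111-✓
Round 2: --001 --100 --111 -1-10 -11-0 -111- 00--1 1--00✓ 1--10✓ 1-0-0✓ 1-00- 1-1-0✓ 1-11- 10--0✓ 11--0✓ 11--1✓ 11-0-✓ 11-1-✓ 110--✓ 111--✓
Round 3: 1---0 11---
PIs = {--001, --100, --111, -1-10, -11-0, -111-, 00--1, 0010-, 1---0, 1-00-, 1-11-, 11---}
Coverage chart:
  m1: --001,00--1
  m3: 00--1 ←essential
  m4: --100,0010-
  m5: 00--1,0010-
  m7: --111,00--1
  m9: --001 ←essential
  m10: -1-10 ←essential
  m12: --100,-11-0
  m14: -1-10,-11-0,-111-
  m15: --111,-111-
  m16: 1---0,1-00-
  m17: --001,1-00-
  m18: 1---0 ←essential
  m20: --100,1---0
  m22: 1---0,1-11-
  m23: --111,1-11-
  m24: 1---0,1-00-,11---
  m25: --001,1-00-,11---
  m26: -1-10,1---0,11---
  m27: 11--- ←essential
  m28: --100,-11-0,1---0,11---
  m29: 11--- ←essential
  m30: -1-10,-11-0,-111-,1---0,1-11-,11---
  m31: --111,-111-,1-11-,11---
Essential: --001, -1-10, 00--1, 1---0, 11---

5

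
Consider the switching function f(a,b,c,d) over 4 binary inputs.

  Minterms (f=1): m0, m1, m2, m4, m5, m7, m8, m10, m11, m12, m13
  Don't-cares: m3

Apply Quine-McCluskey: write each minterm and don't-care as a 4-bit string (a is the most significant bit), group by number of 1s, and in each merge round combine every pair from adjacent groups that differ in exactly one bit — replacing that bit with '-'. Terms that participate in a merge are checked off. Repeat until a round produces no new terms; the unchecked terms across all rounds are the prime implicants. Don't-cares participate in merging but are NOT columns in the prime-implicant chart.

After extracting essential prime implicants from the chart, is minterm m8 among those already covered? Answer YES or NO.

NO

[col 0] 0000*, 0001*, 0010*, 0011*, 0100*, 0101*, 0111*, 1000*, 1010*, 1011*, 1100*, 1101*
[col 1] -000*, -010*, -011*, -100*, -101*, 0-00*, 0-01*, 0-11*, 00-0*, 00-1*, 000-*, 001-*, 01-1*, 010-*, 1-00*, 10-0*, 101-*, 110-*
[col 2] --00, -0-0, -01-, -10-, 0--1, 0-0-, 00--
Prime implicants: --00, -0-0, -01-, -10-, 0--1, 0-0-, 00--
PI chart (minterm → PIs covering it):
  0 | --00,-0-0,0-0-,00--
  1 | 0--1,0-0-,00--
  2 | -0-0,-01-,00--
  4 | --00,-10-,0-0-
  5 | -10-,0--1,0-0-
  7 | 0--1  (sole → essential)
  8 | --00,-0-0
  10 | -0-0,-01-
  11 | -01-  (sole → essential)
  12 | --00,-10-
  13 | -10-  (sole → essential)
Essential prime implicants: -01-, -10-, 0--1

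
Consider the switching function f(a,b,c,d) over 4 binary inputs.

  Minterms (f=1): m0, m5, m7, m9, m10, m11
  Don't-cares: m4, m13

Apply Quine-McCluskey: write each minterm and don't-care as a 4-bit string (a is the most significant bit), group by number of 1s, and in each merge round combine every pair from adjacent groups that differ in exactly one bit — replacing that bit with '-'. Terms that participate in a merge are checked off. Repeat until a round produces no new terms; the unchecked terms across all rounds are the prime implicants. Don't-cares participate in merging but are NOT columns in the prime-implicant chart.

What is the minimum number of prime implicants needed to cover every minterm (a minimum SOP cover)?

4

size-2^0 implicants → 0000(✓)  0100(✓)  0101(✓)  0111(✓)  1001(✓)  1010(✓)  1011(✓)  1101(✓)
size-2^1 implicants → -101  0-00  01-1  010-  1-01  10-1  101-
Unchecked terms (primes): -101, 0-00, 01-1, 010-, 1-01, 10-1, 101-
Minterm coverage:
  m0 ⊆ 0-00 [E]
  m5 ⊆ -101,01-1,010-
  m7 ⊆ 01-1 [E]
  m9 ⊆ 1-01,10-1
  m10 ⊆ 101- [E]
  m11 ⊆ 10-1,101-
E = {0-00, 01-1, 101-}
Petrick residual → 1-01
Cover = a'c'd' + a'bd + ac'd + ab'c  |cover|=4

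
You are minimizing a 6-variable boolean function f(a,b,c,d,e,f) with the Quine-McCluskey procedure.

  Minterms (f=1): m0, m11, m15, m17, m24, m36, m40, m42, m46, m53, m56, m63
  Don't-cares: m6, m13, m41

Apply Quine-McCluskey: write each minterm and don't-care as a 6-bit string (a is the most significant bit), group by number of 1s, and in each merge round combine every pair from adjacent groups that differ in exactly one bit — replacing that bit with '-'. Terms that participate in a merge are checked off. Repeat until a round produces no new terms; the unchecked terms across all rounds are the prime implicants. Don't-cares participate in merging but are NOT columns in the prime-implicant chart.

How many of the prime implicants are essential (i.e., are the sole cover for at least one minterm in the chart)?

[col 0] 000000, 000110, 001011*, 001101*, 001111*, 010001, 011000*, 100100, 101000*, 101001*, 101010*, 101110*, 110101, 111000*, 111111
[col 1] -11000, 001-11, 0011-1, 1-1000, 101-10, 1010-0, 10100-
Prime implicants: -11000, 000000, 000110, 001-11, 0011-1, 010001, 1-1000, 100100, 101-10, 1010-0, 10100-, 110101, 111111
PI chart (minterm → PIs covering it):
  0 | 000000  (sole → essential)
  11 | 001-11  (sole → essential)
  15 | 001-11,0011-1
  17 | 010001  (sole → essential)
  24 | -11000  (sole → essential)
  36 | 100100  (sole → essential)
  40 | 1-1000,1010-0,10100-
  42 | 101-10,1010-0
  46 | 101-10  (sole → essential)
  53 | 110101  (sole → essential)
  56 | -11000,1-1000
  63 | 111111  (sole → essential)
Essential prime implicants: -11000, 000000, 001-11, 010001, 100100, 101-10, 110101, 111111

8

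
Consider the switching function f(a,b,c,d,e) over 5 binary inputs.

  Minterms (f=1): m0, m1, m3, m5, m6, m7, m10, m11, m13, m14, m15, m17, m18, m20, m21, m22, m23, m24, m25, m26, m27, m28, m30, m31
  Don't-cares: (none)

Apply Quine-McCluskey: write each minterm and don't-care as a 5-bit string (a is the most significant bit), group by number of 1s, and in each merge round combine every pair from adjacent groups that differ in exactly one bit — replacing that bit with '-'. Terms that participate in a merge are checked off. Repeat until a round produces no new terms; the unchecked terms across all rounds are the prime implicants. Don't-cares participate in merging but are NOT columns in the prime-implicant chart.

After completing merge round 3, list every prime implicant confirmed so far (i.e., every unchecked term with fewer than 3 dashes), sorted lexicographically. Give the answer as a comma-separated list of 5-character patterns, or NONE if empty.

-0-01, -01-1, 0--11, 0-1-1, 00--1, 0000-, 1--10, 1-001, 1-1-0, 101--, 11--0, 110--

[col 0] 00000*, 00001*, 00011*, 00101*, 00110*, 00111*, 01010*, 01011*, 01101*, 01110*, 01111*, 10001*, 10010*, 10100*, 10101*, 10110*, 10111*, 11000*, 11001*, 11010*, 11011*, 11100*, 11110*, 11111*
[col 1] -0001*, -0101*, -0110*, -0111*, -1010*, -1011*, -1110*, -1111*, 0-011*, 0-101*, 0-110*, 0-111*, 00-01*, 00-11*, 000-1*, 0000-, 001-1*, 0011-*, 01-10*, 01-11*, 0101-*, 011-1*, 0111-*, 1-001, 1-010*, 1-100*, 1-110*, 1-111*, 10-01*, 10-10*, 101-0*, 101-1*, 1010-*, 1011-*, 11-00*, 11-10*, 11-11*, 110-0*, 110-1*, 1100-*, 1101-*, 111-0*, 1111-*
[col 2] --110*, --111*, -0-01, -01-1, -011-*, -1-10*, -1-11*, -101-*, -111-*, 0--11, 0-1-1, 0-11-*, 00--1, 01-1-*, 1--10, 1-1-0, 1-11-*, 101--, 11--0, 11-1-*, 110--
[col 3] --11-, -1-1-
Prime implicants: --11-, -0-01, -01-1, -1-1-, 0--11, 0-1-1, 00--1, 0000-, 1--10, 1-001, 1-1-0, 101--, 11--0, 110--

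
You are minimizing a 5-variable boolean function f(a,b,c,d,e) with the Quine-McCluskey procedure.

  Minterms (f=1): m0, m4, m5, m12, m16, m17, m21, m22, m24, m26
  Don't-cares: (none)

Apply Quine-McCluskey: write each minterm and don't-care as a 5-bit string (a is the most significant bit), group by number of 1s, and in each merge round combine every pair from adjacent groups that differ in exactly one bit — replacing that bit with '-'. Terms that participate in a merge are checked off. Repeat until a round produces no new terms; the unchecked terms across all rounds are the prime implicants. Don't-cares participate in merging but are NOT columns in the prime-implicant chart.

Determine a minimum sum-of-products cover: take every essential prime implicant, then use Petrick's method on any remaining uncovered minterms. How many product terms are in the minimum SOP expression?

[col 0] 00000*, 00100*, 00101*, 01100*, 10000*, 10001*, 10101*, 10110, 11000*, 11010*
[col 1] -0000, -0101, 0-100, 00-00, 0010-, 1-000, 10-01, 1000-, 110-0
Prime implicants: -0000, -0101, 0-100, 00-00, 0010-, 1-000, 10-01, 1000-, 10110, 110-0
PI chart (minterm → PIs covering it):
  0 | -0000,00-00
  4 | 0-100,00-00,0010-
  5 | -0101,0010-
  12 | 0-100  (sole → essential)
  16 | -0000,1-000,1000-
  17 | 10-01,1000-
  21 | -0101,10-01
  22 | 10110  (sole → essential)
  24 | 1-000,110-0
  26 | 110-0  (sole → essential)
Essential prime implicants: 0-100, 10110, 110-0
Petrick residual → -0000, -0101, 10-01
Minimum SOP uses 6 PIs: b'c'd'e' + b'cd'e + a'cd'e' + ab'd'e + ab'cde' + abc'e'

6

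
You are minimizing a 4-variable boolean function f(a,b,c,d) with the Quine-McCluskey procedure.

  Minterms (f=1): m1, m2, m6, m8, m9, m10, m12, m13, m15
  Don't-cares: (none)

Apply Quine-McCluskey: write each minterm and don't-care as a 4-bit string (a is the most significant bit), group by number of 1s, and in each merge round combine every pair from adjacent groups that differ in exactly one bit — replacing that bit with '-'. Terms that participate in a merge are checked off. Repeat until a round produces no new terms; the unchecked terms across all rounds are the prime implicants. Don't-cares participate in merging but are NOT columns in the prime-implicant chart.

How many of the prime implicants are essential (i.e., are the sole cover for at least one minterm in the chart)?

[col 0] 0001*, 0010*, 0110*, 1000*, 1001*, 1010*, 1100*, 1101*, 1111*
[col 1] -001, -010, 0-10, 1-00*, 1-01*, 10-0, 100-*, 11-1, 110-*
[col 2] 1-0-
Prime implicants: -001, -010, 0-10, 1-0-, 10-0, 11-1
PI chart (minterm → PIs covering it):
  1 | -001  (sole → essential)
  2 | -010,0-10
  6 | 0-10  (sole → essential)
  8 | 1-0-,10-0
  9 | -001,1-0-
  10 | -010,10-0
  12 | 1-0-  (sole → essential)
  13 | 1-0-,11-1
  15 | 11-1  (sole → essential)
Essential prime implicants: -001, 0-10, 1-0-, 11-1

4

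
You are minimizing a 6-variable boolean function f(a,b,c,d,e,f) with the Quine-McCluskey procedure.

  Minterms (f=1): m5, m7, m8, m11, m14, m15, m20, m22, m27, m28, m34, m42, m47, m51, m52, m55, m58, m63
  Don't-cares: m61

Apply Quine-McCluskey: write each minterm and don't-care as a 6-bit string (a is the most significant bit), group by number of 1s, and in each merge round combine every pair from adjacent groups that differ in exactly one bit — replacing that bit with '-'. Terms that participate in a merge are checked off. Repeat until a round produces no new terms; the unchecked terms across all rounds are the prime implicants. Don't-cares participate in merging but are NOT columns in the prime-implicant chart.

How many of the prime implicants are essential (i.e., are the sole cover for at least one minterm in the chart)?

[col 0] 000101*, 000111*, 001000, 001011*, 001110*, 001111*, 010100*, 010110*, 011011*, 011100*, 100010*, 101010*, 101111*, 110011*, 110100*, 110111*, 111010*, 111101*, 111111*
[col 1] -01111, -10100, 0-1011, 00-111, 0001-1, 001-11, 00111-, 01-100, 0101-0, 1-1010, 1-1111, 10-010, 11-111, 110-11, 1111-1
Prime implicants: -01111, -10100, 0-1011, 00-111, 0001-1, 001-11, 001000, 00111-, 01-100, 0101-0, 1-1010, 1-1111, 10-010, 11-111, 110-11, 1111-1
PI chart (minterm → PIs covering it):
  5 | 0001-1  (sole → essential)
  7 | 00-111,0001-1
  8 | 001000  (sole → essential)
  11 | 0-1011,001-11
  14 | 00111-  (sole → essential)
  15 | -01111,00-111,001-11,00111-
  20 | -10100,01-100,0101-0
  22 | 0101-0  (sole → essential)
  27 | 0-1011  (sole → essential)
  28 | 01-100  (sole → essential)
  34 | 10-010  (sole → essential)
  42 | 1-1010,10-010
  47 | -01111,1-1111
  51 | 110-11  (sole → essential)
  52 | -10100  (sole → essential)
  55 | 11-111,110-11
  58 | 1-1010  (sole → essential)
  63 | 1-1111,11-111,1111-1
Essential prime implicants: -10100, 0-1011, 0001-1, 001000, 00111-, 01-100, 0101-0, 1-1010, 10-010, 110-11

10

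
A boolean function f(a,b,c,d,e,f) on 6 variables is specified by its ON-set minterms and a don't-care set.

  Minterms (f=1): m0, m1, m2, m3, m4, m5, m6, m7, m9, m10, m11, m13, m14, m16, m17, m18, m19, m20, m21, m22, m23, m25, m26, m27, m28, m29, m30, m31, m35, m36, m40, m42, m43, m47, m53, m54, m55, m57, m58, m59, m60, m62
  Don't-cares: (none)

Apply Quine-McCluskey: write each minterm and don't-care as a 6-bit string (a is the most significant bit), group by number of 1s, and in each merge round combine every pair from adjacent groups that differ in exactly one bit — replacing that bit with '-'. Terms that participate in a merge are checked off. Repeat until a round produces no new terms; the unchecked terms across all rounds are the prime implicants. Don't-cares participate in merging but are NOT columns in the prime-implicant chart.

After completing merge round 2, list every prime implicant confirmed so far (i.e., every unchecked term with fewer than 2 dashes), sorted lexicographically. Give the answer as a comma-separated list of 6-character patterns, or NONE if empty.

-00100, 101-11, 1010-0

Round 0: 000000✓ 000001✓ 000010✓ 000011✓ 000100✓ 000101✓ 000110✓ 000111✓ 001001✓ 001010✓ 001011✓ 001101✓ 001110✓ 010000✓ 010001✓ 010010✓ 010011✓ 010100✓ 010101✓ 010110✓ 010111✓ 011001✓ 011010✓ 011011✓ 011100✓ 011101✓ 011110✓ 011111✓ 100011✓ 100100✓ 101000✓ 101010✓ 101011✓ 101111✓ 110101✓ 110110✓ 110111✓ 111001✓ 111010✓ 111011✓ 111100✓ 111110✓
Round 1: -00011✓ -00100 -01010✓ -01011✓ -10101✓ -10110✓ -10111✓ -11001✓ -11010✓ -11011✓ -11100✓ -11110✓ 0-0000✓ 0-0001✓ 0-0010✓ 0-0011✓ 0-0100✓ 0-0101✓ 0-0110✓ 0-0111✓ 0-1001✓ 0-1010✓ 0-1011✓ 0-1101✓ 0-1110✓ 00-001✓ 00-010✓ 00-011✓ 00-101✓ 00-110✓ 000-00✓ 000-01✓ 000-10✓ 000-11✓ 0000-0✓ 0000-1✓ 00000-✓ 00001-✓ 0001-0✓ 0001-1✓ 00010-✓ 00011-✓ 001-01✓ 001-10✓ 0010-1✓ 00101-✓ 01-001✓ 01-010✓ 01-011✓ 01-100✓ 01-101✓ 01-110✓ 01-111✓ 010-00✓ 010-01✓ 010-10✓ 010-11✓ 0100-0✓ 0100-1✓ 01000-✓ 01001-✓ 0101-0✓ 0101-1✓ 01010-✓ 01011-✓ 011-01✓ 011-10✓ 011-11✓ 0110-1✓ 01101-✓ 0111-0✓ 0111-1✓ 01110-✓ 01111-✓ 1-1010✓ 1-1011✓ 10-011✓ 101-11 1010-0 10101-✓ 11-110✓ 1101-1✓ 11011-✓ 111-10✓ 1110-1✓ 11101-✓ 1111-0✓
Round 2: --1010✓ --1011✓ -0-011 -0101-✓ -1-110 -101-1 -1011- -11-10 -110-1 -1101-✓ -111-0 0--001✓ 0--010✓ 0--011✓ 0--101✓ 0--110✓ 0-0-00✓ 0-0-01✓ 0-0-10✓ 0-0-11✓ 0-00-0✓ 0-00-1✓ 0-000-✓ 0-001-✓ 0-01-0✓ 0-01-1✓ 0-010-✓ 0-011-✓ 0-1-01✓ 0-1-10✓ 0-10-1✓ 0-101-✓ 00--01✓ 00--10✓ 00-0-1✓ 00-01-✓ 000--0✓ 000--1✓ 000-0-✓ 000-1-✓ 0000--✓ 0001--✓ 01--01✓ 01--10✓ 01--11✓ 01-0-1✓ 01-01-✓ 01-1-0✓ 01-1-1✓ 01-10-✓ 01-11-✓ 010--0✓ 010--1✓ 010-0-✓ 010-1-✓ 0100--✓ 0101--✓ 011--1✓ 011-1-✓ 0111--✓ 1-101-✓
Round 3: --101- 0---01 0---10 0--0-1 0--01- 0-0--0✓ 0-0--1✓ 0-0-0-✓ 0-0-1-✓ 0-00--✓ 0-01--✓ 000---✓ 01---1 01--1- 01-1-- 010---✓
Round 4: 0-0---
PIs = {--101-, -0-011, -00100, -1-110, -101-1, -1011-, -11-10, -110-1, -111-0, 0---01, 0---10, 0--0-1, 0--01-, 0-0---, 01---1, 01--1-, 01-1--, 101-11, 1010-0}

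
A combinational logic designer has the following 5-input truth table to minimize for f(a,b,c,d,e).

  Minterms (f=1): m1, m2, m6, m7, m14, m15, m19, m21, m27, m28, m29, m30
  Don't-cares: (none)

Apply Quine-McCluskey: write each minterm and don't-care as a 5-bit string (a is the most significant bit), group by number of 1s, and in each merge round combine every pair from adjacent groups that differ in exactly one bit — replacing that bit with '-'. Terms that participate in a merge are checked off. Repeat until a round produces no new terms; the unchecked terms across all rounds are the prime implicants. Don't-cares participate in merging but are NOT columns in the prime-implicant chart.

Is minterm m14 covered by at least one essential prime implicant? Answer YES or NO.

size-2^0 implicants → 00001  00010(✓)  00110(✓)  00111(✓)  01110(✓)  01111(✓)  10011(✓)  10101(✓)  11011(✓)  11100(✓)  11101(✓)  11110(✓)
size-2^1 implicants → -1110  0-110(✓)  0-111(✓)  00-10  0011-(✓)  0111-(✓)  1-011  1-101  111-0  1110-
size-2^2 implicants → 0-11-
Unchecked terms (primes): -1110, 0-11-, 00-10, 00001, 1-011, 1-101, 111-0, 1110-
Minterm coverage:
  m1 ⊆ 00001 [E]
  m2 ⊆ 00-10 [E]
  m6 ⊆ 0-11-,00-10
  m7 ⊆ 0-11- [E]
  m14 ⊆ -1110,0-11-
  m15 ⊆ 0-11- [E]
  m19 ⊆ 1-011 [E]
  m21 ⊆ 1-101 [E]
  m27 ⊆ 1-011 [E]
  m28 ⊆ 111-0,1110-
  m29 ⊆ 1-101,1110-
  m30 ⊆ -1110,111-0
E = {0-11-, 00-10, 00001, 1-011, 1-101}

YES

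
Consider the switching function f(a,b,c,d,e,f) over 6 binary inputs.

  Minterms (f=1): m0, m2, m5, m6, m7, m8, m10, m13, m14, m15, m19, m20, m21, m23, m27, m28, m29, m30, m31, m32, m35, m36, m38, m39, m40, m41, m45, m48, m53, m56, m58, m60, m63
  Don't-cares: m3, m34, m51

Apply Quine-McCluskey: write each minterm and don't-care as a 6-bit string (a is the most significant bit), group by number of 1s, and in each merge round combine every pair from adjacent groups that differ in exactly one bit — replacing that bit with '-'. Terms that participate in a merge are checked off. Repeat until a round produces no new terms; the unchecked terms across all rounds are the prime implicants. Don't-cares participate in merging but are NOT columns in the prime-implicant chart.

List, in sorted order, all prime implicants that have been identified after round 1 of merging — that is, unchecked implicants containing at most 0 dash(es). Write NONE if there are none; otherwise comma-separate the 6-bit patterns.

Round 0: 000000✓ 000010✓ 000011✓ 000101✓ 000110✓ 000111✓ 001000✓ 001010✓ 001101✓ 001110✓ 001111✓ 010011✓ 010100✓ 010101✓ 010111✓ 011011✓ 011100✓ 011101✓ 011110✓ 011111✓ 100000✓ 100010✓ 100011✓ 100100✓ 100110✓ 100111✓ 101000✓ 101001✓ 101101✓ 110000✓ 110011✓ 110101✓ 111000✓ 111010✓ 111100✓ 111111✓
Round 1: -00000✓ -00010✓ -00011✓ -00110✓ -00111✓ -01000✓ -01101 -10011✓ -10101 -11100 -11111 0-0011✓ 0-0101✓ 0-0111✓ 0-1101✓ 0-1110✓ 0-1111✓ 00-000✓ 00-010✓ 00-101✓ 00-110✓ 00-111✓ 000-10✓ 000-11✓ 0000-0✓ 00001-✓ 0001-1✓ 00011-✓ 001-10✓ 0010-0✓ 0011-1✓ 00111-✓ 01-011✓ 01-100✓ 01-101✓ 01-111✓ 010-11✓ 0101-1✓ 01010-✓ 011-11✓ 0111-0✓ 0111-1✓ 01110-✓ 01111-✓ 1-0000✓ 1-0011✓ 1-1000✓ 10-000✓ 100-00✓ 100-10✓ 100-11✓ 1000-0✓ 10001-✓ 1001-0✓ 10011-✓ 101-01 10100- 11-000✓ 111-00 1110-0
Round 2: --0011 -0-000 -00-10✓ -00-11✓ -000-0 -0001-✓ -0011-✓ 0--101✓ 0--111✓ 0-0-11 0-01-1✓ 0-11-1✓ 0-111- 00--10 00-0-0 00-1-1✓ 00-11- 000-1-✓ 01--11 01-1-1✓ 01-10- 0111-- 1--000 100--0 100-1-✓
Round 3: -00-1- 0--1-1
PIs = {--0011, -0-000, -00-1-, -000-0, -01101, -10101, -11100, -11111, 0--1-1, 0-0-11, 0-111-, 00--10, 00-0-0, 00-11-, 01--11, 01-10-, 0111--, 1--000, 100--0, 101-01, 10100-, 111-00, 1110-0}

NONE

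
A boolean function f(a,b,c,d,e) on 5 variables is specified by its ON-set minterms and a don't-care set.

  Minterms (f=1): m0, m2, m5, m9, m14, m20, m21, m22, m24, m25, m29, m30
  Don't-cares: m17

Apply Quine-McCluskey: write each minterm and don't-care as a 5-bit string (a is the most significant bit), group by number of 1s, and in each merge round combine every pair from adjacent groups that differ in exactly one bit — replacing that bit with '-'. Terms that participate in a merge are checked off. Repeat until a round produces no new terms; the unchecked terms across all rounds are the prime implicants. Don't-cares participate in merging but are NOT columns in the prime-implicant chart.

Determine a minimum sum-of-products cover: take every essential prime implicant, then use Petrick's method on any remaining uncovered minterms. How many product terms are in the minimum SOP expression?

7

[col 0] 00000*, 00010*, 00101*, 01001*, 01110*, 10001*, 10100*, 10101*, 10110*, 11000*, 11001*, 11101*, 11110*
[col 1] -0101, -1001, -1110, 000-0, 1-001*, 1-101*, 1-110, 10-01*, 101-0, 1010-, 11-01*, 1100-
[col 2] 1--01
Prime implicants: -0101, -1001, -1110, 000-0, 1--01, 1-110, 101-0, 1010-, 1100-
PI chart (minterm → PIs covering it):
  0 | 000-0  (sole → essential)
  2 | 000-0  (sole → essential)
  5 | -0101  (sole → essential)
  9 | -1001  (sole → essential)
  14 | -1110  (sole → essential)
  20 | 101-0,1010-
  21 | -0101,1--01,1010-
  22 | 1-110,101-0
  24 | 1100-  (sole → essential)
  25 | -1001,1--01,1100-
  29 | 1--01  (sole → essential)
  30 | -1110,1-110
Essential prime implicants: -0101, -1001, -1110, 000-0, 1--01, 1100-
Petrick residual → 101-0
Minimum SOP uses 7 PIs: b'cd'e + bc'd'e + bcde' + a'b'c'e' + ad'e + ab'ce' + abc'd'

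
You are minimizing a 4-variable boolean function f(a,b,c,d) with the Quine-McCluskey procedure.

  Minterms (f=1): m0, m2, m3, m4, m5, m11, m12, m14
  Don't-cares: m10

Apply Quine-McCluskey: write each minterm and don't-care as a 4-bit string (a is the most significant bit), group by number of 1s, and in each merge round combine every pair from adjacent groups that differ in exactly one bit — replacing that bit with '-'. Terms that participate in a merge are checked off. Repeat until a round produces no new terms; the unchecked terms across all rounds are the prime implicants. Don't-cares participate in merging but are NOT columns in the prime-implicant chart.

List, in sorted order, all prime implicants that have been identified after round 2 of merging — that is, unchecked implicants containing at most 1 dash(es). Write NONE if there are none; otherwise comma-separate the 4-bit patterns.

-100, 0-00, 00-0, 010-, 1-10, 11-0

[col 0] 0000*, 0010*, 0011*, 0100*, 0101*, 1010*, 1011*, 1100*, 1110*
[col 1] -010*, -011*, -100, 0-00, 00-0, 001-*, 010-, 1-10, 101-*, 11-0
[col 2] -01-
Prime implicants: -01-, -100, 0-00, 00-0, 010-, 1-10, 11-0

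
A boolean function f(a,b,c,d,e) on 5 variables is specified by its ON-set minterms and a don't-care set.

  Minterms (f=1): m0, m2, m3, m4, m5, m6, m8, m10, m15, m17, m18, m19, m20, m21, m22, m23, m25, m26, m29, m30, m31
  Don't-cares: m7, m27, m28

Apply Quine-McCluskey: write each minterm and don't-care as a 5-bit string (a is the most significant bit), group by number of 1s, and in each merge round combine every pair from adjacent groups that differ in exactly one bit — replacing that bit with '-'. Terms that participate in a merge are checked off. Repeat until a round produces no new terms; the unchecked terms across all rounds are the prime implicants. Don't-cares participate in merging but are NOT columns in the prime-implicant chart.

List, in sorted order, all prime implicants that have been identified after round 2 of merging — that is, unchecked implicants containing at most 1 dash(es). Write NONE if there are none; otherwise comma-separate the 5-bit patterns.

[col 0] 00000*, 00010*, 00011*, 00100*, 00101*, 00110*, 00111*, 01000*, 01010*, 01111*, 10001*, 10010*, 10011*, 10100*, 10101*, 10110*, 10111*, 11001*, 11010*, 11011*, 11100*, 11101*, 11110*, 11111*
[col 1] -0010*, -0011*, -0100*, -0101*, -0110*, -0111*, -1010*, -1111*, 0-000*, 0-010*, 0-111*, 00-00*, 00-10*, 00-11*, 000-0*, 0001-*, 001-0*, 001-1*, 0010-*, 0011-*, 010-0*, 1-001*, 1-010*, 1-011*, 1-100*, 1-101*, 1-110*, 1-111*, 10-01*, 10-10*, 10-11*, 100-1*, 1001-*, 101-0*, 101-1*, 1010-*, 1011-*, 11-01*, 11-10*, 11-11*, 110-1*, 1101-*, 111-0*, 111-1*, 1110-*, 1111-*
[col 2] --010, --111, -0-10*, -0-11*, -001-*, -01-0*, -01-1*, -010-*, -011-*, 0-0-0, 00--0, 00-1-*, 001--*, 1--01*, 1--10*, 1--11*, 1-0-1*, 1-01-*, 1-1-0*, 1-1-1*, 1-10-*, 1-11-*, 10--1*, 10-1-*, 101--*, 11--1*, 11-1-*, 111--*
[col 3] -0-1-, -01--, 1---1, 1--1-, 1-1--
Prime implicants: --010, --111, -0-1-, -01--, 0-0-0, 00--0, 1---1, 1--1-, 1-1--

NONE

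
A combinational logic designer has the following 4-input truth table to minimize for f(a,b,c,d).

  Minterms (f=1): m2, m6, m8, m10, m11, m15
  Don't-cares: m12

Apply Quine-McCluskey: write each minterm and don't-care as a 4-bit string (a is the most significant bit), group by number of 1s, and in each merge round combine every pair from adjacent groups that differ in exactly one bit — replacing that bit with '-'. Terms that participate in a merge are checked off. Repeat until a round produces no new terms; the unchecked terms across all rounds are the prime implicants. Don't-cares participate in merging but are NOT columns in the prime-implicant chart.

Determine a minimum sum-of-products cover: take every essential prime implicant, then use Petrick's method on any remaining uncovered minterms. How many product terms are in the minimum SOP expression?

3

[col 0] 0010*, 0110*, 1000*, 1010*, 1011*, 1100*, 1111*
[col 1] -010, 0-10, 1-00, 1-11, 10-0, 101-
Prime implicants: -010, 0-10, 1-00, 1-11, 10-0, 101-
PI chart (minterm → PIs covering it):
  2 | -010,0-10
  6 | 0-10  (sole → essential)
  8 | 1-00,10-0
  10 | -010,10-0,101-
  11 | 1-11,101-
  15 | 1-11  (sole → essential)
Essential prime implicants: 0-10, 1-11
Petrick residual → 10-0
Minimum SOP uses 3 PIs: a'cd' + acd + ab'd'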